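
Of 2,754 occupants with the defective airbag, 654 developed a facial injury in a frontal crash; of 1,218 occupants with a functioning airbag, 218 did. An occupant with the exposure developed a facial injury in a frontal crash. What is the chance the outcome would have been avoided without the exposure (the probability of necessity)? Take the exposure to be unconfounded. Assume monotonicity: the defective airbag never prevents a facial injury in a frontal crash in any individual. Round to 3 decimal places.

PN ≈ 0.246

p₁ = P(outcome | exposed) = 654/2754 = 0.23747
p₀ = P(outcome | unexposed) = 218/1218 = 0.17898
Under exogeneity and monotonicity, PN = (p₁ − p₀) / p₁.
PN = (0.23747 − 0.17898) / 0.23747 = 0.058491 / 0.23747 ≈ 0.2463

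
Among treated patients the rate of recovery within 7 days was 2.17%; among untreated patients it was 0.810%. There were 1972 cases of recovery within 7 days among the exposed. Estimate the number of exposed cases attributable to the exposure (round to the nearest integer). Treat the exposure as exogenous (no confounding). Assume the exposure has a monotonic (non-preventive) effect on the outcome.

p₁ = 0.0217, p₀ = 0.0081.
PN = (p₁ − p₀)/p₁ = (0.0217 − 0.0081) / 0.0217 ≈ 0.62673.
Attributable cases ≈ PN × (exposed cases) = 0.62673 × 1972 ≈ 1235.91.

about 1236 cases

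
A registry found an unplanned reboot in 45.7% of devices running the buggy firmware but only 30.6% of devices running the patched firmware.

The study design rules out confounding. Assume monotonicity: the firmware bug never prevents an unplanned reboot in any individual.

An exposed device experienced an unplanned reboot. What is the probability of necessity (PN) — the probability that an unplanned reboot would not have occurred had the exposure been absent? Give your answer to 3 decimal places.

p₁ = 0.457, p₀ = 0.306.
Under exogeneity and monotonicity, PN = (p₁ − p₀) / p₁.
PN = (0.457 − 0.306) / 0.457 = 0.151 / 0.457 ≈ 0.3304

PN ≈ 0.330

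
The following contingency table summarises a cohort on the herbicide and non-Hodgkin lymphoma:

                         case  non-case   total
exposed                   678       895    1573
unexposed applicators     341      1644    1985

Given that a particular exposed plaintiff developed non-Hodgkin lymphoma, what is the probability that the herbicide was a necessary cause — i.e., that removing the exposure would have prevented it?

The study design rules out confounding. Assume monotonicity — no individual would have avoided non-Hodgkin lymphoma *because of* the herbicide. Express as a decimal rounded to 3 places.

p₁ = P(outcome | exposed) = 678/1573 = 0.43102
p₀ = P(outcome | unexposed) = 341/1985 = 0.17179
Under exogeneity and monotonicity, PN = (p₁ − p₀) / p₁.
PN = (0.43102 − 0.17179) / 0.43102 = 0.25924 / 0.43102 ≈ 0.6014

PN ≈ 0.601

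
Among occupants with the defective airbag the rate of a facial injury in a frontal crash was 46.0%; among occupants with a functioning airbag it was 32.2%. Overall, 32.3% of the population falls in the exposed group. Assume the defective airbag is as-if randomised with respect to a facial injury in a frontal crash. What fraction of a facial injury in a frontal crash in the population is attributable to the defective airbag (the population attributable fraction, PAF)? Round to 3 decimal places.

p₁ = 0.46, p₀ = 0.322.
Overall risk P(Y=1) = π·p₁ + (1−π)·p₀ = 0.323×0.46 + 0.677×0.322 = 0.36657.
Under exogeneity, PAF = [P(Y=1) − p₀] / P(Y=1).
PAF = (0.36657 − 0.322) / 0.36657 ≈ 0.1216

PAF ≈ 0.122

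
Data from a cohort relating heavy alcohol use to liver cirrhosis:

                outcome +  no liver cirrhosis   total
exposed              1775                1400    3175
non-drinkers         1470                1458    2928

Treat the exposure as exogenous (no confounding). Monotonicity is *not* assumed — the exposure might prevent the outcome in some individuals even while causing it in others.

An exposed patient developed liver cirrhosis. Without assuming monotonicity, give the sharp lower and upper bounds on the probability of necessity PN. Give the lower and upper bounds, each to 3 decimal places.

p₁ = P(outcome | exposed) = 1775/3175 = 0.55906
p₀ = P(outcome | unexposed) = 1470/2928 = 0.50205
Under exogeneity alone the bounds on PN are max{0,(p₁−p₀)/p₁} ≤ PN ≤ min{1,(1−p₀)/p₁}.
  lower = (p₁ − p₀)/p₁ = 0.057006 / 0.55906 ≈ 0.1020
  upper = min{1, (1 − p₀)/p₁} = 0.49795 / 0.55906 ≈ 0.8907

0.102 ≤ PN ≤ 0.891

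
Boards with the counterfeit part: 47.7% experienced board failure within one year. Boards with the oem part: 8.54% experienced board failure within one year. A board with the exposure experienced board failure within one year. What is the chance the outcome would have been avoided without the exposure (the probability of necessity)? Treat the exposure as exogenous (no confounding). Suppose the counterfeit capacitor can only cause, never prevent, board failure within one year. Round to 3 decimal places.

PN ≈ 0.821

p₁ = 0.477, p₀ = 0.0854.
Under exogeneity and monotonicity, PN = (p₁ − p₀) / p₁.
PN = (0.477 − 0.0854) / 0.477 = 0.3916 / 0.477 ≈ 0.8210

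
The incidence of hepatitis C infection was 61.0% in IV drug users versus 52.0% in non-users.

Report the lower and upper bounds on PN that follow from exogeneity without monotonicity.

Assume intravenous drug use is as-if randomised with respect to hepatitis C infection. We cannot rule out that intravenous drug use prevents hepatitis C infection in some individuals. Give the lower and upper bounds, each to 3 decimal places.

p₁ = 0.61, p₀ = 0.52.
Under exogeneity alone the bounds on PN are max{0,(p₁−p₀)/p₁} ≤ PN ≤ min{1,(1−p₀)/p₁}.
  lower = (p₁ − p₀)/p₁ = 0.09 / 0.61 ≈ 0.1475
  upper = min{1, (1 − p₀)/p₁} = 0.48 / 0.61 ≈ 0.7869

0.148 ≤ PN ≤ 0.787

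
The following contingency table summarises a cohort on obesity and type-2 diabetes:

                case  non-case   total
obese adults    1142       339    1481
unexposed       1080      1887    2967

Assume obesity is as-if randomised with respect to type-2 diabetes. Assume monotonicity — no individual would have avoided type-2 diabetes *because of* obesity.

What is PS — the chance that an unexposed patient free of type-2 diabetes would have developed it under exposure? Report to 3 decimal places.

p₁ = P(outcome | exposed) = 1142/1481 = 0.7711
p₀ = P(outcome | unexposed) = 1080/2967 = 0.364
Under exogeneity and monotonicity, PS = (p₁ − p₀) / (1 − p₀).
PS = (0.7711 − 0.364) / (1 − 0.364) = 0.4071 / 0.636 ≈ 0.6401

PS ≈ 0.640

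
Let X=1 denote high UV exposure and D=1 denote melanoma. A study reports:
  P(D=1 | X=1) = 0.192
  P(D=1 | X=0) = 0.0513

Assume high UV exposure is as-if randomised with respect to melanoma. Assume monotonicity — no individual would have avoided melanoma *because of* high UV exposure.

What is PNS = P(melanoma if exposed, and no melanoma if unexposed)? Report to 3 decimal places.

PNS ≈ 0.141

Let p₁ = 0.192, p₀ = 0.0513.
Under exogeneity and monotonicity, PNS = p₁ − p₀.
PNS = 0.192 − 0.0513 = 0.1407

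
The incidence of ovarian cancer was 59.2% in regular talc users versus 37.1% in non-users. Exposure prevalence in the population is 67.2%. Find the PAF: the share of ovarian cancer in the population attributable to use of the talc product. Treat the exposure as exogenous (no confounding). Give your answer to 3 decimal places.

PAF ≈ 0.286

p₁ = 0.592, p₀ = 0.371.
Overall risk P(Y=1) = π·p₁ + (1−π)·p₀ = 0.672×0.592 + 0.328×0.371 = 0.51951.
Under exogeneity, PAF = [P(Y=1) − p₀] / P(Y=1).
PAF = (0.51951 − 0.371) / 0.51951 ≈ 0.2859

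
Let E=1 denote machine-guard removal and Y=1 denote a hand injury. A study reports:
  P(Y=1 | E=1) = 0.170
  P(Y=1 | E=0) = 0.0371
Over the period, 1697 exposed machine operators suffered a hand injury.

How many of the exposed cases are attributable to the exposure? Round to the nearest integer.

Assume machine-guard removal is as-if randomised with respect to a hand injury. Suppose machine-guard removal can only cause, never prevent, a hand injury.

about 1327 cases

Let p₁ = 0.17, p₀ = 0.0371.
PN = (p₁ − p₀)/p₁ = (0.17 − 0.0371) / 0.17 ≈ 0.78176.
Attributable cases ≈ PN × (exposed cases) = 0.78176 × 1697 ≈ 1326.65.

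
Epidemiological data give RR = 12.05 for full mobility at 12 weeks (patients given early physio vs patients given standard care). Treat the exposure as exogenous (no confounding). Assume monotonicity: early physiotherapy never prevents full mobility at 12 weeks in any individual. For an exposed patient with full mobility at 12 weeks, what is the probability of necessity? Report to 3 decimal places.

PN ≈ 0.917

Under exogeneity and monotonicity, PN = (RR − 1) / RR = 1 − 1/RR.
PN = (12.05 − 1) / 12.05 = 11.05 / 12.05 ≈ 0.9170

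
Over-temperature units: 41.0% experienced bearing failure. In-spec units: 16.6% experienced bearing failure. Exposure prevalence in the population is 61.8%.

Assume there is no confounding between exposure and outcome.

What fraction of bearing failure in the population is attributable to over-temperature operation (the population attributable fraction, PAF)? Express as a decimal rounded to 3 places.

PAF ≈ 0.476

p₁ = 0.41, p₀ = 0.166.
Overall risk P(Y=1) = π·p₁ + (1−π)·p₀ = 0.618×0.41 + 0.382×0.166 = 0.31679.
Under exogeneity, PAF = [P(Y=1) − p₀] / P(Y=1).
PAF = (0.31679 − 0.166) / 0.31679 ≈ 0.4760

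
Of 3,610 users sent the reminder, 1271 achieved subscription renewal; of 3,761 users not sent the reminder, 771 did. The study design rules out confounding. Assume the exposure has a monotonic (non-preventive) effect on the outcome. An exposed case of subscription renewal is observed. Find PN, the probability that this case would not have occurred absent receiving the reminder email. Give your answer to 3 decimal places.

p₁ = P(outcome | exposed) = 1271/3610 = 0.35208
p₀ = P(outcome | unexposed) = 771/3761 = 0.205
Under exogeneity and monotonicity, PN = (p₁ − p₀) / p₁.
PN = (0.35208 − 0.205) / 0.35208 = 0.14708 / 0.35208 ≈ 0.4177

PN ≈ 0.418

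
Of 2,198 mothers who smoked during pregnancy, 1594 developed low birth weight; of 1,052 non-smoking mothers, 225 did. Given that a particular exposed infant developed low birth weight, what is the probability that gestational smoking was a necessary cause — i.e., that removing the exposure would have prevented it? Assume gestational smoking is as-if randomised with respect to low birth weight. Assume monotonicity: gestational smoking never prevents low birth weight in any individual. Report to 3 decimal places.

PN ≈ 0.705

p₁ = P(outcome | exposed) = 1594/2198 = 0.7252
p₀ = P(outcome | unexposed) = 225/1052 = 0.21388
Under exogeneity and monotonicity, PN = (p₁ − p₀) / p₁.
PN = (0.7252 − 0.21388) / 0.7252 = 0.51133 / 0.7252 ≈ 0.7051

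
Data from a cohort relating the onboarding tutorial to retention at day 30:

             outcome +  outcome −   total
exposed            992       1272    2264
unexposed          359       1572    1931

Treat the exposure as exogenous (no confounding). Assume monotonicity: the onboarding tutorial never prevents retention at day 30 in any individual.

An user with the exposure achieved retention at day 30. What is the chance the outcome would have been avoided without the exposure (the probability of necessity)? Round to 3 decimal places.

PN ≈ 0.576

p₁ = P(outcome | exposed) = 992/2264 = 0.43816
p₀ = P(outcome | unexposed) = 359/1931 = 0.18591
Under exogeneity and monotonicity, PN = (p₁ − p₀)/p₁.
PN = (0.43816 − 0.18591) / 0.43816 ≈ 0.5757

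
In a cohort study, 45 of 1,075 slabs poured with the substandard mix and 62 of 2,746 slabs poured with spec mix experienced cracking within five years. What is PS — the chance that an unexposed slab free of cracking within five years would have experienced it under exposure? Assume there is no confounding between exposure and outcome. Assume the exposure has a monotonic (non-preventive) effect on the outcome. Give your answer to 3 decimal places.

p₁ = P(outcome | exposed) = 45/1075 = 0.04186
p₀ = P(outcome | unexposed) = 62/2746 = 0.022578
Under exogeneity and monotonicity, PS = (p₁ − p₀) / (1 − p₀).
PS = (0.04186 − 0.022578) / (1 − 0.022578) = 0.019282 / 0.97742 ≈ 0.0197

PS ≈ 0.020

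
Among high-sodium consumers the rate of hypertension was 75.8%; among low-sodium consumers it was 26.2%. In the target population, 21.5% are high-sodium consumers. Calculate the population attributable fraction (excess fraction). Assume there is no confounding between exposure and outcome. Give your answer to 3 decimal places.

p₁ = 0.758, p₀ = 0.262.
Overall risk P(Y=1) = π·p₁ + (1−π)·p₀ = 0.215×0.758 + 0.785×0.262 = 0.36864.
Under exogeneity, PAF = [P(Y=1) − p₀] / P(Y=1).
PAF = (0.36864 − 0.262) / 0.36864 ≈ 0.2893

PAF ≈ 0.289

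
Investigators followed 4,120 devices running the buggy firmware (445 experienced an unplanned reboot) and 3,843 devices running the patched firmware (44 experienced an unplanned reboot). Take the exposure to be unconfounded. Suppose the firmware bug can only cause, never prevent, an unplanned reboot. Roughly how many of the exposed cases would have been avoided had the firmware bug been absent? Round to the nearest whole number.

p₁ = P(outcome | exposed) = 445/4120 = 0.10801
p₀ = P(outcome | unexposed) = 44/3843 = 0.011449
PN = (p₁ − p₀)/p₁ = (0.10801 − 0.011449) / 0.10801 ≈ 0.89400.
Attributable cases ≈ PN × (exposed cases) = 0.89400 × 445 ≈ 397.83.

about 398 cases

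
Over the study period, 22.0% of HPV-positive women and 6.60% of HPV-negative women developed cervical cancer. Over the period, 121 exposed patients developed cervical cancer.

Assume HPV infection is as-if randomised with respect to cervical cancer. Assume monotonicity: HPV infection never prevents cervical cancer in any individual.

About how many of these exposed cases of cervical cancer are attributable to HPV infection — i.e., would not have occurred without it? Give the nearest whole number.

p₁ = 0.22, p₀ = 0.066.
PN = (p₁ − p₀)/p₁ = (0.22 − 0.066) / 0.22 ≈ 0.70000.
Attributable cases ≈ PN × (exposed cases) = 0.70000 × 121 ≈ 84.70.

about 85 cases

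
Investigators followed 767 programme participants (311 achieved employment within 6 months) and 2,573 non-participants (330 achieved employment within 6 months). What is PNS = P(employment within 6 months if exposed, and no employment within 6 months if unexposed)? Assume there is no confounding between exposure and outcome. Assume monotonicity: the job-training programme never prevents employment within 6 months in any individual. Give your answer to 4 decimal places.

PNS ≈ 0.2772

p₁ = P(outcome | exposed) = 311/767 = 0.40548
p₀ = P(outcome | unexposed) = 330/2573 = 0.12825
Under exogeneity and monotonicity, PNS = p₁ − p₀.
PNS = 0.40548 − 0.12825 = 0.27722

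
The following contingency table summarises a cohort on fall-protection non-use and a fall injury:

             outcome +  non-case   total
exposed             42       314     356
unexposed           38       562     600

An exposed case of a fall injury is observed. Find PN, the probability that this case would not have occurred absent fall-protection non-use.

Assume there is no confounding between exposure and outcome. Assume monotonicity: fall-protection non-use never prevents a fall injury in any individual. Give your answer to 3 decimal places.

p₁ = P(outcome | exposed) = 42/356 = 0.11798
p₀ = P(outcome | unexposed) = 38/600 = 0.063333
Under exogeneity and monotonicity, PN = (p₁ − p₀) / p₁.
PN = (0.11798 − 0.063333) / 0.11798 = 0.054644 / 0.11798 ≈ 0.4632

PN ≈ 0.463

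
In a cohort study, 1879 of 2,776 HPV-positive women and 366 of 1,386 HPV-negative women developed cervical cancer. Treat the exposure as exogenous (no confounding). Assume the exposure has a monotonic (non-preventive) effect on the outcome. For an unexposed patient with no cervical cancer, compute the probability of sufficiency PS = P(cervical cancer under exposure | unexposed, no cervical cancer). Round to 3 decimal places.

PS ≈ 0.561

p₁ = P(outcome | exposed) = 1879/2776 = 0.67687
p₀ = P(outcome | unexposed) = 366/1386 = 0.26407
Under exogeneity and monotonicity, PS = (p₁ − p₀) / (1 − p₀).
PS = (0.67687 − 0.26407) / (1 − 0.26407) = 0.4128 / 0.73593 ≈ 0.5609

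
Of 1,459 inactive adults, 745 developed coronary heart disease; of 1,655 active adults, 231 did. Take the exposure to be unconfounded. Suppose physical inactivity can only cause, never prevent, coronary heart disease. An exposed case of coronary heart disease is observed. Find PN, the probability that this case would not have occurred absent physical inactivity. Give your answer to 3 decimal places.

PN ≈ 0.727

p₁ = P(outcome | exposed) = 745/1459 = 0.51062
p₀ = P(outcome | unexposed) = 231/1655 = 0.13958
Under exogeneity and monotonicity, PN = (p₁ − p₀) / p₁.
PN = (0.51062 − 0.13958) / 0.51062 = 0.37105 / 0.51062 ≈ 0.7267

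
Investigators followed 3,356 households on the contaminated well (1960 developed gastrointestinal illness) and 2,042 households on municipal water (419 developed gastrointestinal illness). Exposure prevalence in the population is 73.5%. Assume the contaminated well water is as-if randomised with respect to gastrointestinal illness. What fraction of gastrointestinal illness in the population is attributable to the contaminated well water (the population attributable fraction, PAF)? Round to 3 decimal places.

p₁ = P(outcome | exposed) = 1960/3356 = 0.58403
p₀ = P(outcome | unexposed) = 419/2042 = 0.20519
Overall risk P(Y=1) = π·p₁ + (1−π)·p₀ = 0.735×0.58403 + 0.265×0.20519 = 0.48364.
Under exogeneity, PAF = [P(Y=1) − p₀] / P(Y=1).
PAF = (0.48364 − 0.20519) / 0.48364 ≈ 0.5757

PAF ≈ 0.576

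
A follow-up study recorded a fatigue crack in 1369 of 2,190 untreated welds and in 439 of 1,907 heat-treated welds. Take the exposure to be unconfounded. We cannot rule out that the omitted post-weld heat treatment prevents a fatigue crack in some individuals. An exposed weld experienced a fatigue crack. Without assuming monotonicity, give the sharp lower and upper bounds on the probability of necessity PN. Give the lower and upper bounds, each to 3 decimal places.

0.632 ≤ PN ≤ 1.000

p₁ = P(outcome | exposed) = 1369/2190 = 0.62511
p₀ = P(outcome | unexposed) = 439/1907 = 0.2302
Under exogeneity alone the bounds on PN are max{0,(p₁−p₀)/p₁} ≤ PN ≤ min{1,(1−p₀)/p₁}.
  lower = (p₁ − p₀)/p₁ = 0.39491 / 0.62511 ≈ 0.6317
  upper = min{1, (1 − p₀)/p₁} = 0.7698 / 0.62511 ≈ 1.2314 → capped at 1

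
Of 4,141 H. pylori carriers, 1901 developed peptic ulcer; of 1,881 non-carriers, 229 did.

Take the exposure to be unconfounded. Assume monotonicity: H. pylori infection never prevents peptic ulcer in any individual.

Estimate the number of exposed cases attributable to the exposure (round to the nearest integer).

about 1397 cases

p₁ = P(outcome | exposed) = 1901/4141 = 0.45907
p₀ = P(outcome | unexposed) = 229/1881 = 0.12174
PN = (p₁ − p₀)/p₁ = (0.45907 − 0.12174) / 0.45907 ≈ 0.73480.
Attributable cases ≈ PN × (exposed cases) = 0.73480 × 1901 ≈ 1396.86.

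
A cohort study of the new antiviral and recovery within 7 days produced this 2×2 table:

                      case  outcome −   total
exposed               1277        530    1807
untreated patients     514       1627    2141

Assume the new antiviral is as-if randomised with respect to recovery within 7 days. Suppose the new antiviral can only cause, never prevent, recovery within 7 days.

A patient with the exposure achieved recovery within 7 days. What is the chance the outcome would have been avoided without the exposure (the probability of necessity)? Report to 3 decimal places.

p₁ = P(outcome | exposed) = 1277/1807 = 0.7067
p₀ = P(outcome | unexposed) = 514/2141 = 0.24007
Under exogeneity and monotonicity, PN = (p₁ − p₀)/p₁.
PN = (0.7067 − 0.24007) / 0.7067 ≈ 0.6603

PN ≈ 0.660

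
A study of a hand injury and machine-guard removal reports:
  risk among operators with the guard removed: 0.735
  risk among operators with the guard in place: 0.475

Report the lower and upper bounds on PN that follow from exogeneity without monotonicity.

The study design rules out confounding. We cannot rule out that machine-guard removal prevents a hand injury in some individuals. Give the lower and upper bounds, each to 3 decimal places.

Let p₁ = 0.735, p₀ = 0.475.
Under exogeneity alone the bounds on PN are max{0,(p₁−p₀)/p₁} ≤ PN ≤ min{1,(1−p₀)/p₁}.
  lower = (p₁ − p₀)/p₁ = 0.26 / 0.735 ≈ 0.3537
  upper = min{1, (1 − p₀)/p₁} = 0.525 / 0.735 ≈ 0.7143

0.354 ≤ PN ≤ 0.714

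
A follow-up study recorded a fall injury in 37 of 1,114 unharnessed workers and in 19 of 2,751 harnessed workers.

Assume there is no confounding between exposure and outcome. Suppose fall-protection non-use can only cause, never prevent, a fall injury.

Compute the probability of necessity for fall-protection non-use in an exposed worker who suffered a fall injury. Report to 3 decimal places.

PN ≈ 0.792

p₁ = P(outcome | exposed) = 37/1114 = 0.033214
p₀ = P(outcome | unexposed) = 19/2751 = 0.0069066
Under exogeneity and monotonicity, PN = (p₁ − p₀) / p₁.
PN = (0.033214 − 0.0069066) / 0.033214 = 0.026307 / 0.033214 ≈ 0.7921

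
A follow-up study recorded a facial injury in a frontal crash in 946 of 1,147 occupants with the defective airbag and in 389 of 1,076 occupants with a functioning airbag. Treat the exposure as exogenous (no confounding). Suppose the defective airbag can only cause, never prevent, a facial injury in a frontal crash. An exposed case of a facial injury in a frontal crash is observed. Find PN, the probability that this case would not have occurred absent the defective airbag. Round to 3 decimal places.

p₁ = P(outcome | exposed) = 946/1147 = 0.82476
p₀ = P(outcome | unexposed) = 389/1076 = 0.36152
Under exogeneity and monotonicity, PN = (p₁ − p₀) / p₁.
PN = (0.82476 − 0.36152) / 0.82476 = 0.46324 / 0.82476 ≈ 0.5617

PN ≈ 0.562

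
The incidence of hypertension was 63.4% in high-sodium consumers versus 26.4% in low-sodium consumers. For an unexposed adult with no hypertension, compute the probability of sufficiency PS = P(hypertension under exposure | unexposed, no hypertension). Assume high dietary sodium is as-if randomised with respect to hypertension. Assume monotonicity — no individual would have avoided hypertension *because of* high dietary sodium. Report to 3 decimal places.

p₁ = 0.634, p₀ = 0.264.
Under exogeneity and monotonicity, PS = (p₁ − p₀) / (1 − p₀).
PS = (0.634 − 0.264) / (1 − 0.264) = 0.37 / 0.736 ≈ 0.5027

PS ≈ 0.503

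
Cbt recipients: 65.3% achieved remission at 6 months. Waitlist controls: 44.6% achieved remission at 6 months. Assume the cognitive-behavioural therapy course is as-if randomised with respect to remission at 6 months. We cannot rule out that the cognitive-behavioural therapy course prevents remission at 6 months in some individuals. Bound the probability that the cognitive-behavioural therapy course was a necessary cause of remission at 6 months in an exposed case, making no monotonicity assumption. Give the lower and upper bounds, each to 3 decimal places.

0.317 ≤ PN ≤ 0.848

p₁ = 0.653, p₀ = 0.446.
Under exogeneity alone the bounds on PN are max{0,(p₁−p₀)/p₁} ≤ PN ≤ min{1,(1−p₀)/p₁}.
  lower = (p₁ − p₀)/p₁ = 0.207 / 0.653 ≈ 0.3170
  upper = min{1, (1 − p₀)/p₁} = 0.554 / 0.653 ≈ 0.8484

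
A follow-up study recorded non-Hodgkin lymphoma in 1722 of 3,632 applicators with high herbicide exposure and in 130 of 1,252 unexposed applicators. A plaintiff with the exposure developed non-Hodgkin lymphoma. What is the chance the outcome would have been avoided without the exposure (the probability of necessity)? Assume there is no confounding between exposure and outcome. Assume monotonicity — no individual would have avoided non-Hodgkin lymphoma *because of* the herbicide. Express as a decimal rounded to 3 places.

p₁ = P(outcome | exposed) = 1722/3632 = 0.47412
p₀ = P(outcome | unexposed) = 130/1252 = 0.10383
Under exogeneity and monotonicity, PN = (p₁ − p₀) / p₁.
PN = (0.47412 − 0.10383) / 0.47412 = 0.37029 / 0.47412 ≈ 0.7810

PN ≈ 0.781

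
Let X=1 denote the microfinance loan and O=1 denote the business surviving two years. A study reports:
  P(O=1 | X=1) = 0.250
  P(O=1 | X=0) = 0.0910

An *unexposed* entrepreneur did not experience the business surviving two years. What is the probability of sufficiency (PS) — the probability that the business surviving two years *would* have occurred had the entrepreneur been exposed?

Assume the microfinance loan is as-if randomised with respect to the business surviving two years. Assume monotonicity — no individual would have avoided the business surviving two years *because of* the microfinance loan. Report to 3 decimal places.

PS ≈ 0.175

Let p₁ = 0.25, p₀ = 0.091.
Under exogeneity and monotonicity, PS = (p₁ − p₀) / (1 − p₀).
PS = (0.25 − 0.091) / (1 − 0.091) = 0.159 / 0.909 ≈ 0.1749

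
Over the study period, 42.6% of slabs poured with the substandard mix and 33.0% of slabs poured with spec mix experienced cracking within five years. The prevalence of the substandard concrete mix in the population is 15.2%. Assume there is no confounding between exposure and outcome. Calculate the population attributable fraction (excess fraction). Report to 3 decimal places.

PAF ≈ 0.042

p₁ = 0.426, p₀ = 0.33.
Overall risk P(Y=1) = π·p₁ + (1−π)·p₀ = 0.152×0.426 + 0.848×0.33 = 0.34459.
Under exogeneity, PAF = [P(Y=1) − p₀] / P(Y=1).
PAF = (0.34459 − 0.33) / 0.34459 ≈ 0.0423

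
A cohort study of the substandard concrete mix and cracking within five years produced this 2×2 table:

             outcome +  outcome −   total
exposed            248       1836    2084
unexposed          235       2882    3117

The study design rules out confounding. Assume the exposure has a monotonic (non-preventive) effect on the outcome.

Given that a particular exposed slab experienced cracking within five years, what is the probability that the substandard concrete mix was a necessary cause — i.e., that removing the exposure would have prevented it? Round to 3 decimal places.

PN ≈ 0.366

p₁ = P(outcome | exposed) = 248/2084 = 0.119
p₀ = P(outcome | unexposed) = 235/3117 = 0.075393
Under exogeneity and monotonicity, PN = (p₁ − p₀) / p₁.
PN = (0.119 − 0.075393) / 0.119 = 0.043609 / 0.119 ≈ 0.3665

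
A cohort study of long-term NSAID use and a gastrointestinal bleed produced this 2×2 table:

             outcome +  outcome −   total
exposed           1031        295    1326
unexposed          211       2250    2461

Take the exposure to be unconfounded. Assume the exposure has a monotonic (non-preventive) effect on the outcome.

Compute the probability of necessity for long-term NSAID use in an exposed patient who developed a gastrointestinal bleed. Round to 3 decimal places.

PN ≈ 0.890

p₁ = P(outcome | exposed) = 1031/1326 = 0.77753
p₀ = P(outcome | unexposed) = 211/2461 = 0.085738
Under exogeneity and monotonicity, PN = (p₁ − p₀)/p₁.
PN = (0.77753 − 0.085738) / 0.77753 ≈ 0.8897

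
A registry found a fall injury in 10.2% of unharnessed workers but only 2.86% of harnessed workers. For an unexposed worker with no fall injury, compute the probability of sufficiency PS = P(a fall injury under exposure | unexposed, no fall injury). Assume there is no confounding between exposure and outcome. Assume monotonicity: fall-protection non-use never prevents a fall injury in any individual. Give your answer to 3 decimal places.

p₁ = 0.102, p₀ = 0.0286.
Under exogeneity and monotonicity, PS = (p₁ − p₀) / (1 − p₀).
PS = (0.102 − 0.0286) / (1 − 0.0286) = 0.0734 / 0.9714 ≈ 0.0756

PS ≈ 0.076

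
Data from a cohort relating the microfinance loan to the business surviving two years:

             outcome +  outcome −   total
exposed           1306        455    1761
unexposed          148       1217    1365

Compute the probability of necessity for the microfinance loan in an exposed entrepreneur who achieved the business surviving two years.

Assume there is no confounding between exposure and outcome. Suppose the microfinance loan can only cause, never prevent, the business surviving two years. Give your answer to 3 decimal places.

p₁ = P(outcome | exposed) = 1306/1761 = 0.74162
p₀ = P(outcome | unexposed) = 148/1365 = 0.10842
Under exogeneity and monotonicity, PN = (p₁ − p₀) / p₁.
PN = (0.74162 − 0.10842) / 0.74162 = 0.6332 / 0.74162 ≈ 0.8538

PN ≈ 0.854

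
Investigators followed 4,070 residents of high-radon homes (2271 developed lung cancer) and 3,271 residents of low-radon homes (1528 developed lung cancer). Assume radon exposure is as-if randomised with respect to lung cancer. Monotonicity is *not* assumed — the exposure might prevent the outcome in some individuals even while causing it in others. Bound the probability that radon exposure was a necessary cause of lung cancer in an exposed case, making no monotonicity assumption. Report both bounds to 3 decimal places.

p₁ = P(outcome | exposed) = 2271/4070 = 0.55799
p₀ = P(outcome | unexposed) = 1528/3271 = 0.46714
Under exogeneity alone the bounds on PN are max{0,(p₁−p₀)/p₁} ≤ PN ≤ min{1,(1−p₀)/p₁}.
  lower = (p₁ − p₀)/p₁ = 0.09085 / 0.55799 ≈ 0.1628
  upper = min{1, (1 − p₀)/p₁} = 0.53286 / 0.55799 ≈ 0.9550

0.163 ≤ PN ≤ 0.955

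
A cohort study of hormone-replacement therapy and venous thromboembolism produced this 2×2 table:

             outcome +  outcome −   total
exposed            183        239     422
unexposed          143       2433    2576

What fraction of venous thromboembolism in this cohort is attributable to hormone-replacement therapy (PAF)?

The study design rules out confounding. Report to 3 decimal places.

p₁ = P(outcome | exposed) = 183/422 = 0.43365
p₀ = P(outcome | unexposed) = 143/2576 = 0.055512
Exposure prevalence π = 422/2998 = 0.14076; overall risk P(Y=1) = 0.10874.
Under exogeneity, PAF = [P(Y=1) − p₀]/P(Y=1).
PAF = (0.10874 − 0.055512) / 0.10874 ≈ 0.4895

PAF ≈ 0.489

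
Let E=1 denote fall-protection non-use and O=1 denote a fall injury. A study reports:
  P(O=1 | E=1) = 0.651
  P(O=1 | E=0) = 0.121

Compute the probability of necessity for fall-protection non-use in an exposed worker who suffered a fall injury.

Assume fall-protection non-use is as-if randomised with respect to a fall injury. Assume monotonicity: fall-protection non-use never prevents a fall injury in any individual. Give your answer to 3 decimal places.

Let p₁ = 0.651, p₀ = 0.121.
Under exogeneity and monotonicity, PN = (p₁ − p₀) / p₁.
PN = (0.651 − 0.121) / 0.651 = 0.53 / 0.651 ≈ 0.8141

PN ≈ 0.814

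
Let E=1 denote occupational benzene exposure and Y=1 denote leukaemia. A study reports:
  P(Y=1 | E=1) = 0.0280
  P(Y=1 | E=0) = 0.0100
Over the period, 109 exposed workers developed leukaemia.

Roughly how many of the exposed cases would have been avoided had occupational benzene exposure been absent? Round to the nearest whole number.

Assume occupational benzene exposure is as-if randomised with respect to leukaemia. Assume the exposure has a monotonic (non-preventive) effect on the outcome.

about 70 cases

Let p₁ = 0.028, p₀ = 0.01.
PN = (p₁ − p₀)/p₁ = (0.028 − 0.01) / 0.028 ≈ 0.64286.
Attributable cases ≈ PN × (exposed cases) = 0.64286 × 109 ≈ 70.07.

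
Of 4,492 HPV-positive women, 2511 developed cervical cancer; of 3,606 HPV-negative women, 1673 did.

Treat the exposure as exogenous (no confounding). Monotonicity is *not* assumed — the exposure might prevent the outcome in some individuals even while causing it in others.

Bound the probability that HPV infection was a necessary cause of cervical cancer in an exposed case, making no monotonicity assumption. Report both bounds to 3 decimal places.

0.170 ≤ PN ≤ 0.959

p₁ = P(outcome | exposed) = 2511/4492 = 0.55899
p₀ = P(outcome | unexposed) = 1673/3606 = 0.46395
Under exogeneity alone the bounds on PN are max{0,(p₁−p₀)/p₁} ≤ PN ≤ min{1,(1−p₀)/p₁}.
  lower = (p₁ − p₀)/p₁ = 0.095045 / 0.55899 ≈ 0.1700
  upper = min{1, (1 − p₀)/p₁} = 0.53605 / 0.55899 ≈ 0.9590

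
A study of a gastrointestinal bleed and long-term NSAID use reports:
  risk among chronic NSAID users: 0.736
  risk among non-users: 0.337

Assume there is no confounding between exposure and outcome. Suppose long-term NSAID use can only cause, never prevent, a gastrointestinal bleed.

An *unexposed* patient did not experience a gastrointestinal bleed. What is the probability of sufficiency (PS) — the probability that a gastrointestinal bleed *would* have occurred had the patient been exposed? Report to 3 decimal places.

PS ≈ 0.602

Let p₁ = 0.736, p₀ = 0.337.
Under exogeneity and monotonicity, PS = (p₁ − p₀) / (1 − p₀).
PS = (0.736 − 0.337) / (1 − 0.337) = 0.399 / 0.663 ≈ 0.6018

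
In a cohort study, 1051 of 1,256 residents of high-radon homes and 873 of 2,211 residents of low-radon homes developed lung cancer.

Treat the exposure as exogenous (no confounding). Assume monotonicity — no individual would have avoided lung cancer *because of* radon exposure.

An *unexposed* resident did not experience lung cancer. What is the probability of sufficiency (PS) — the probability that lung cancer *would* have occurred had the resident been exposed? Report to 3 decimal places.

PS ≈ 0.730

p₁ = P(outcome | exposed) = 1051/1256 = 0.83678
p₀ = P(outcome | unexposed) = 873/2211 = 0.39484
Under exogeneity and monotonicity, PS = (p₁ − p₀) / (1 − p₀).
PS = (0.83678 − 0.39484) / (1 − 0.39484) = 0.44194 / 0.60516 ≈ 0.7303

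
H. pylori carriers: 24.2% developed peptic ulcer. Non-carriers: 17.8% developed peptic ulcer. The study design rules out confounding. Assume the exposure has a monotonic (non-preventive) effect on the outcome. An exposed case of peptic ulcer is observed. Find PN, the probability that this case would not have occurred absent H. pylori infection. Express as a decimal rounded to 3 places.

p₁ = 0.242, p₀ = 0.178.
Under exogeneity and monotonicity, PN = (p₁ − p₀) / p₁.
PN = (0.242 − 0.178) / 0.242 = 0.064 / 0.242 ≈ 0.2645

PN ≈ 0.264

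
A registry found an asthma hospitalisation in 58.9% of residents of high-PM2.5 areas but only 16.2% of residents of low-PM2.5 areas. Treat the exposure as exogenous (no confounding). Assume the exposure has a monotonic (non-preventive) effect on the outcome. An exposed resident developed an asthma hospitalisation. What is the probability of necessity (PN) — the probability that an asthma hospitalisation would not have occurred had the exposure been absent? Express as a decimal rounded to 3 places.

p₁ = 0.589, p₀ = 0.162.
Under exogeneity and monotonicity, PN = (p₁ − p₀) / p₁.
PN = (0.589 − 0.162) / 0.589 = 0.427 / 0.589 ≈ 0.7250

PN ≈ 0.725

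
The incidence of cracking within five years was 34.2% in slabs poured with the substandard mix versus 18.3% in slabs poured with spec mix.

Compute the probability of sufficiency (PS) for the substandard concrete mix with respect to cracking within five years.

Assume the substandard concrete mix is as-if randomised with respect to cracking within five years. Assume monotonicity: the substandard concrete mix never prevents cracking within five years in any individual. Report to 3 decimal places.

p₁ = 0.342, p₀ = 0.183.
Under exogeneity and monotonicity, PS = (p₁ − p₀) / (1 − p₀).
PS = (0.342 − 0.183) / (1 − 0.183) = 0.159 / 0.817 ≈ 0.1946

PS ≈ 0.195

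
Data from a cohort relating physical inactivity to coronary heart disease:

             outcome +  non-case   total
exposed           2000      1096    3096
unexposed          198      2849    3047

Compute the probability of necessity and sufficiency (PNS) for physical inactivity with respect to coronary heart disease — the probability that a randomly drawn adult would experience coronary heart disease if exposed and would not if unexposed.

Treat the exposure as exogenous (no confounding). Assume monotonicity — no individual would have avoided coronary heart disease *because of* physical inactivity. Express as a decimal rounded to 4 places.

PNS ≈ 0.5810

p₁ = P(outcome | exposed) = 2000/3096 = 0.64599
p₀ = P(outcome | unexposed) = 198/3047 = 0.064982
Under exogeneity and monotonicity, PNS = p₁ − p₀.
PNS = 0.64599 − 0.064982 = 0.58101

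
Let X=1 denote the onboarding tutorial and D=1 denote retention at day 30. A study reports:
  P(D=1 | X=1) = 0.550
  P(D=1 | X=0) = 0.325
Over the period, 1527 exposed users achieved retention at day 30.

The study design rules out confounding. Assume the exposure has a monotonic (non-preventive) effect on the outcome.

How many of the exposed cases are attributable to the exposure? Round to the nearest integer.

about 625 cases

Let p₁ = 0.55, p₀ = 0.325.
PN = (p₁ − p₀)/p₁ = (0.55 − 0.325) / 0.55 ≈ 0.40909.
Attributable cases ≈ PN × (exposed cases) = 0.40909 × 1527 ≈ 624.68.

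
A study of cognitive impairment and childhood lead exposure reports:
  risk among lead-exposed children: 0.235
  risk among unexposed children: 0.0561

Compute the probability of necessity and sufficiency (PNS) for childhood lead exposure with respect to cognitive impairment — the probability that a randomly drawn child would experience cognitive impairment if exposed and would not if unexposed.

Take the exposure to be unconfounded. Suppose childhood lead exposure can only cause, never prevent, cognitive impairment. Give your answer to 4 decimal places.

PNS ≈ 0.1789

Let p₁ = 0.235, p₀ = 0.0561.
Under exogeneity and monotonicity, PNS = p₁ − p₀.
PNS = 0.235 − 0.0561 = 0.1789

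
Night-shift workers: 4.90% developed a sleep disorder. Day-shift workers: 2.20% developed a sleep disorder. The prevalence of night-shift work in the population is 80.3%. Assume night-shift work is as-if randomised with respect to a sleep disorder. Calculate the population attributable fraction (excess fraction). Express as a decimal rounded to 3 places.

PAF ≈ 0.496

p₁ = 0.049, p₀ = 0.022.
Overall risk P(Y=1) = π·p₁ + (1−π)·p₀ = 0.803×0.049 + 0.197×0.022 = 0.043681.
Under exogeneity, PAF = [P(Y=1) − p₀] / P(Y=1).
PAF = (0.043681 − 0.022) / 0.043681 ≈ 0.4963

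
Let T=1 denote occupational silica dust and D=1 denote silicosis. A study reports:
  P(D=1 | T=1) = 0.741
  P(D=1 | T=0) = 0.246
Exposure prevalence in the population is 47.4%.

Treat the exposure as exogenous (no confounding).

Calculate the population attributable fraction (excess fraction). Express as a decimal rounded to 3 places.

PAF ≈ 0.488

Let p₁ = 0.741, p₀ = 0.246.
Overall risk P(Y=1) = π·p₁ + (1−π)·p₀ = 0.474×0.741 + 0.526×0.246 = 0.48063.
Under exogeneity, PAF = [P(Y=1) − p₀] / P(Y=1).
PAF = (0.48063 − 0.246) / 0.48063 ≈ 0.4882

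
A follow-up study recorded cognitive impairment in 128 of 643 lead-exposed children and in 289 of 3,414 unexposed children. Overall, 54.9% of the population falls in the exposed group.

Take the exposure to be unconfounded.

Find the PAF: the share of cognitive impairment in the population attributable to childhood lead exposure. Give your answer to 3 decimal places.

p₁ = P(outcome | exposed) = 128/643 = 0.19907
p₀ = P(outcome | unexposed) = 289/3414 = 0.084651
Overall risk P(Y=1) = π·p₁ + (1−π)·p₀ = 0.549×0.19907 + 0.451×0.084651 = 0.14747.
Under exogeneity, PAF = [P(Y=1) − p₀] / P(Y=1).
PAF = (0.14747 − 0.084651) / 0.14747 ≈ 0.4260

PAF ≈ 0.426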